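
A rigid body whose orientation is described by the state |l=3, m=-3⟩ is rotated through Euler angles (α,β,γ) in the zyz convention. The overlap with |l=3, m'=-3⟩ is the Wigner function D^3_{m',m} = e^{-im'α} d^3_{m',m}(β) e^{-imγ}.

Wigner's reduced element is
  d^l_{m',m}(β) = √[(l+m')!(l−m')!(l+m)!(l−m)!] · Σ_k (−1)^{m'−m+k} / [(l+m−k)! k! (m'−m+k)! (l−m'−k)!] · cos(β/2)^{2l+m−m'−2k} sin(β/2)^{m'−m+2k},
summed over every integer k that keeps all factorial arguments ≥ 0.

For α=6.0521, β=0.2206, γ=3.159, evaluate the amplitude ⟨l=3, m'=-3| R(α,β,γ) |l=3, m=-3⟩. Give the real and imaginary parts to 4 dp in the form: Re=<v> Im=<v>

First d^3_{-3,-3}(β=0.2206), then the phase factors e^{-i(-3)α} and e^{-i(-3)γ}:
Half-angle: c=0.993923, s=0.110076. N=√(1·720·1·720)=720.000000
k: max(0,(-3)−(-3))=0 … min(3+(-3),3−(-3))=0
  k=0: (−1)^0·720.0000/(720)·0.9939^6·0.1101^0 = +0.964088
d^3_{-3,-3}(0.2206) = +0.964088
Attach z-rotation phases: D = e^{-i(-3)(6.0521)}·(+0.964088)·e^{-i(-3)(3.159)} = -0.772695+0.576548i

Re=-0.7727 Im=0.5765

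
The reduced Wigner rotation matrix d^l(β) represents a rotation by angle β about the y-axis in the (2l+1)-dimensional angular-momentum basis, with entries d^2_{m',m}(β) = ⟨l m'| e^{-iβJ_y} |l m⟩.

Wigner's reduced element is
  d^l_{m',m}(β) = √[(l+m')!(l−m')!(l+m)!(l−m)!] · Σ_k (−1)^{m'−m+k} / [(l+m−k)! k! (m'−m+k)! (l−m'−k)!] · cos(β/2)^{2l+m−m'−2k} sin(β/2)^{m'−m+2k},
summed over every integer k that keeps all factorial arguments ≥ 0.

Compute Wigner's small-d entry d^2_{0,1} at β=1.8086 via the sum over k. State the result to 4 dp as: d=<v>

d^2_{0,1}(β=1.8086) via Wigner's sum:
Half-angle: c=0.618236, s=0.785993. N=√(2·2·6·1)=4.898979
k∈{1,2} keeps every argument non-negative
  k=1: (−1)^0·4.8990/(2)·0.6182^3·0.7860^1 = +0.454943
  k=2: (−1)^1·4.8990/(2)·0.6182^1·0.7860^3 = -0.735335
d^2_{0,1}(1.8086) = +0.454943 -0.735335 = -0.280392

d=-0.2804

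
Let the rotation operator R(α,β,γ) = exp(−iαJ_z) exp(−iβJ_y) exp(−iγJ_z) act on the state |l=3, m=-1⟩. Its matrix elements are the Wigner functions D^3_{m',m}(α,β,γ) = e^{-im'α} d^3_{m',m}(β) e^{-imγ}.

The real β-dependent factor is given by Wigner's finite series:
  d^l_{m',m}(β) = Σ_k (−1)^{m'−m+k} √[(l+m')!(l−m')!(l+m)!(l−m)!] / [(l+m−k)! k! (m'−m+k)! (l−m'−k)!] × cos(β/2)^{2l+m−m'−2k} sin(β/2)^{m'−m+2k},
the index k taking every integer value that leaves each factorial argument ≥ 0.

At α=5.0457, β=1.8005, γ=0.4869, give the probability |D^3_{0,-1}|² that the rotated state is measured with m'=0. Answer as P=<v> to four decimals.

First d^3_{0,-1}(β=1.8005), then the phase factors e^{-i(0)α} and e^{-i(-1)γ}:
With c≡cos(β/2)=0.621414 and s≡sin(β/2)=0.783482, N=[6·6·2·24]^{1/2}=41.569219
k∈{0,1,2} keeps every argument non-negative
  k=0: (−1)^1·41.5692/(12)·0.6214^5·0.7835^1 = -0.251493
  k=1: (−1)^2·41.5692/(4)·0.6214^3·0.7835^3 = +1.199341
  k=2: (−1)^3·41.5692/(12)·0.6214^1·0.7835^5 = -0.635503
d^3_{0,-1}(1.8005) = -0.251493 +1.199341 -0.635503 = +0.312345
|D^3_{0,-1}|² = |d^3_{0,-1}(β)|² = (+0.312345)² = 0.097560 (the z-rotation phases have unit modulus)

P=0.0976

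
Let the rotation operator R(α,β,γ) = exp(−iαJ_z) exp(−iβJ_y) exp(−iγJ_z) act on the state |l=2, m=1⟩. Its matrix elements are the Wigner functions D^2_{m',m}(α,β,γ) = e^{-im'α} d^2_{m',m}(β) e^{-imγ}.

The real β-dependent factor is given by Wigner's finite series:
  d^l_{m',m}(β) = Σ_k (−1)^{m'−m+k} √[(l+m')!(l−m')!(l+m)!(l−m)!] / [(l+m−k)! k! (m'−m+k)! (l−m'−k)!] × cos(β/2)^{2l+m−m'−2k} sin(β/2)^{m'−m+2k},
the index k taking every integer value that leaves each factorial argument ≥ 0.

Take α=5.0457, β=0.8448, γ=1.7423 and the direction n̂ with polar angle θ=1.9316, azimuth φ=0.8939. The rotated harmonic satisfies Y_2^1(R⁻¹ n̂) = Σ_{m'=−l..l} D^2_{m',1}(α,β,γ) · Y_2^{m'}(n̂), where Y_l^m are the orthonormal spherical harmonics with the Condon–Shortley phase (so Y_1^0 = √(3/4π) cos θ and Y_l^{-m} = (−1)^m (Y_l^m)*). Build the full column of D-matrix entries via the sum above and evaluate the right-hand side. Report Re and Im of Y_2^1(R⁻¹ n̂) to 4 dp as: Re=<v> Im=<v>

Need the full column D^2_{m',1} for m'=−2..2 at α=5.0457, β=0.8448, γ=1.7423.
cos(β/2)=0.912108, sin(β/2)=0.409951
d^2_{-2,1}: single k=3 term ⇒ +0.125681;  D = -0.059716+0.110589i
d^2_{-1,1}: k∈[2..3] ⇒ +0.419447 -0.028244 = +0.391203;  D = -0.386093-0.063024i
d^2_{0,1}: k∈[1..2] ⇒ +0.761984 -0.153928 = +0.608056;  D = -0.103773-0.599135i
d^2_{1,1}: k∈[0..1] ⇒ +0.692125 -0.419447 = +0.272678;  D = +0.238665-0.131880i
d^2_{2,1}: single k=0 term ⇒ -0.622157;  D = -0.462506-0.416134i
Y_2^{m'}(θ=1.9316,φ=0.8939) and Σ D·Y over m':
  (-0.0597+0.1106i)·(-0.0728-0.3302i)  (-0.3861-0.0630i)·(-0.1598+0.1989i)  (-0.1038-0.5991i)·(-0.1975+0.0000i)  (+0.2387-0.1319i)·(+0.1598+0.1989i)  (-0.4625-0.4161i)·(-0.0728+0.3302i)
Y_2^1(R⁻¹ n̂) = +0.371061-0.032776i

Re=0.3711 Im=-0.0328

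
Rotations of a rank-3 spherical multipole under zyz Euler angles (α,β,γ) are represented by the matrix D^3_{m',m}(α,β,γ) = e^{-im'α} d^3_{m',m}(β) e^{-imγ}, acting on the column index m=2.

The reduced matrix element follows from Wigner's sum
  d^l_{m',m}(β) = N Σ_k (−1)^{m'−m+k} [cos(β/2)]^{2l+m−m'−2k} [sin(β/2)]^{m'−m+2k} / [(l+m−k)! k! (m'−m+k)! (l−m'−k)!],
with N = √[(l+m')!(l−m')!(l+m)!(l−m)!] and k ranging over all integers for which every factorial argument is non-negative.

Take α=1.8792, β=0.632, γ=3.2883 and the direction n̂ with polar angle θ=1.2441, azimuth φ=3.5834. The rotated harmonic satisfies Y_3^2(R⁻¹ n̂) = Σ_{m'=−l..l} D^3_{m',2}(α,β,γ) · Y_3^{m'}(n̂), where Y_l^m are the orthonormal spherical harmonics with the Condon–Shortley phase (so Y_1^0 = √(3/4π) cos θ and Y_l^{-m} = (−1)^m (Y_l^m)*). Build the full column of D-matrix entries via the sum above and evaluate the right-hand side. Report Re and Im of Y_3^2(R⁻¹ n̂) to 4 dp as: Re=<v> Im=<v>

Re=-0.1736 Im=-0.0553

Need the full column D^3_{m',2} for m'=−3..3 at α=1.8792, β=0.632, γ=3.2883.
cos(β/2)=0.950486, sin(β/2)=0.310767
d^3_{-3,2}: single k=5 term ⇒ +0.006748;  D = +0.003986-0.005446i
d^3_{-2,2}: k∈[4..5] ⇒ +0.042131 -0.000901 = +0.041230;  D = -0.039093-0.013102i
d^3_{-1,2}: k∈[3..4] ⇒ +0.162994 -0.008712 = +0.154282;  D = -0.002312+0.154265i
d^3_{0,2}: k∈[2..3] ⇒ +0.431732 -0.046152 = +0.385579;  D = +0.369100-0.111518i
d^3_{1,2}: k∈[1..2] ⇒ +0.762367 -0.162994 = +0.599372;  D = -0.339330-0.494067i
d^3_{2,2}: k∈[0..1] ⇒ +0.737352 -0.394115 = +0.343236;  D = -0.210600+0.271033i
d^3_{3,2}: single k=0 term ⇒ -0.590527;  D = -0.554284-0.203694i
Y_3^{m'}(θ=1.2441,φ=3.5834) and Σ D·Y over m':
  (+0.0040-0.0054i)·(-0.0861+0.3438i)  (-0.0391-0.0131i)·(+0.1866-0.2274i)  (-0.0023+0.1543i)·(+0.1342-0.0635i)  (+0.3691-0.1115i)·(-0.2976+0.0000i)  (-0.3393-0.4941i)·(-0.1342-0.0635i)  (-0.2106+0.2710i)·(+0.1866+0.2274i)  (-0.5543-0.2037i)·(+0.0861+0.3438i)
Y_3^2(R⁻¹ n̂) = -0.173562-0.055261i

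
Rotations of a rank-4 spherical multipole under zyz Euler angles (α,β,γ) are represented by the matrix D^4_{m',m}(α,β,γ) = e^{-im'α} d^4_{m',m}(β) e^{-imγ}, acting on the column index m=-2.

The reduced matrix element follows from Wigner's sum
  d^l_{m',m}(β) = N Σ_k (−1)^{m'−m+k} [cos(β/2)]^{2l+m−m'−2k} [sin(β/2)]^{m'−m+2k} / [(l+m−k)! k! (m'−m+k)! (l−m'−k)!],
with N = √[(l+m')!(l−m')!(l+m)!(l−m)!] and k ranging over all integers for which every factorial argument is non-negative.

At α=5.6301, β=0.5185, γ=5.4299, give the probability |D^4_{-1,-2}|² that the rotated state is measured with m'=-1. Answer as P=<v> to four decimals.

P=0.3248

First d^4_{-1,-2}(β=0.5185), then the phase factors e^{-i(-1)α} and e^{-i(-2)γ}:
With c≡cos(β/2)=0.966583 and s≡sin(β/2)=0.256356, N=[6·120·2·720]^{1/2}=1018.233765
The bounds max(0,m−m')=0 and min(l+m,l−m')=2 give 3 terms
  k=0: (−1)^1·1018.2338/(240)·0.9666^7·0.2564^1 = -0.857337
  k=1: (−1)^2·1018.2338/(48)·0.9666^5·0.2564^3 = +0.301529
  k=2: (−1)^3·1018.2338/(72)·0.9666^3·0.2564^5 = -0.014140
d^4_{-1,-2}(0.5185) = -0.857337 +0.301529 -0.014140 = -0.569948
|D^4_{-1,-2}|² = |d^4_{-1,-2}(β)|² = (-0.569948)² = 0.324840 (the z-rotation phases have unit modulus)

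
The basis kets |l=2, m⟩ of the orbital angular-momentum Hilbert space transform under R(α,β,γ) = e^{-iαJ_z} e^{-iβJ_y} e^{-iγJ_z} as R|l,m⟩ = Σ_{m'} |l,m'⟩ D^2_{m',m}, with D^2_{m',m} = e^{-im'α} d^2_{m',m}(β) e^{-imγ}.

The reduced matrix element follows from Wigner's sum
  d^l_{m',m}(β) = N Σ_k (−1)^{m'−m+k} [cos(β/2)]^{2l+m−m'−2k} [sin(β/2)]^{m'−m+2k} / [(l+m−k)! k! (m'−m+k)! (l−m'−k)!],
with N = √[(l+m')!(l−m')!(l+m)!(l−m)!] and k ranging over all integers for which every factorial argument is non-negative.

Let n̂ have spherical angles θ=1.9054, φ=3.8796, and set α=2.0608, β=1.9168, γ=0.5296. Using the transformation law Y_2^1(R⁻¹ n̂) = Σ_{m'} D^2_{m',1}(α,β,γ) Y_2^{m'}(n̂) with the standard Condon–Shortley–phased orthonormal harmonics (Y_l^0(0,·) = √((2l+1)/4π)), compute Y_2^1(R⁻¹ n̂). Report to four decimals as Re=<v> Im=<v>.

Re=0.0657 Im=0.0490

Need the full column D^2_{m',1} for m'=−2..2 at α=2.0608, β=1.9168, γ=0.5296.
cos(β/2)=0.574830, sin(β/2)=0.818273
d^2_{-2,1}: single k=3 term ⇒ +0.629889;  D = -0.567070-0.274211i
d^2_{-1,1}: k∈[2..3] ⇒ +0.663738 -0.448325 = +0.215413;  D = +0.008527+0.215244i
d^2_{0,1}: k∈[1..2] ⇒ +0.380708 -0.771453 = -0.390745;  D = -0.337217+0.197400i
d^2_{1,1}: k∈[0..1] ⇒ +0.109184 -0.663738 = -0.554554;  D = +0.472425+0.290422i
d^2_{2,1}: single k=0 term ⇒ -0.310847;  D = +0.019009-0.310265i
Y_2^{m'}(θ=1.9054,φ=3.8796) and Σ D·Y over m':
  (-0.5671-0.2742i)·(+0.0326-0.3431i)  (+0.0085+0.2152i)·(+0.1773-0.1612i)  (-0.3372+0.1974i)·(-0.2134+0.0000i)  (+0.4724+0.2904i)·(-0.1773-0.1612i)  (+0.0190-0.3103i)·(+0.0326+0.3431i)
Y_2^1(R⁻¹ n̂) = +0.065727+0.049018i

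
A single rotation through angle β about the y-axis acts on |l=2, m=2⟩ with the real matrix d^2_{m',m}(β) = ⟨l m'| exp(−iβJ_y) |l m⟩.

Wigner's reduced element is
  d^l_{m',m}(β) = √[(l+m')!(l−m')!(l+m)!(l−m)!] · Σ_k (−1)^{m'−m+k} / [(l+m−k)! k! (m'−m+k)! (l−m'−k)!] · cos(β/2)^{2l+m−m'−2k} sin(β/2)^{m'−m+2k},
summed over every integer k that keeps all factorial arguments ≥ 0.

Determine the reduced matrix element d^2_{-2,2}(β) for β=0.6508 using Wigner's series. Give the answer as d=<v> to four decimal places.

d^2_{-2,2}(β=0.6508) via Wigner's sum:
With c≡cos(β/2)=0.947523 and s≡sin(β/2)=0.319688, N=[1·24·24·1]^{1/2}=24.000000
k: max(0,(2)−(-2))=4 … min(2+(2),2−(-2))=4
  k=4: (−1)^0·24.0000/(24)·0.9475^0·0.3197^4 = +0.010445
d^2_{-2,2}(0.6508) = +0.010445

d=0.0104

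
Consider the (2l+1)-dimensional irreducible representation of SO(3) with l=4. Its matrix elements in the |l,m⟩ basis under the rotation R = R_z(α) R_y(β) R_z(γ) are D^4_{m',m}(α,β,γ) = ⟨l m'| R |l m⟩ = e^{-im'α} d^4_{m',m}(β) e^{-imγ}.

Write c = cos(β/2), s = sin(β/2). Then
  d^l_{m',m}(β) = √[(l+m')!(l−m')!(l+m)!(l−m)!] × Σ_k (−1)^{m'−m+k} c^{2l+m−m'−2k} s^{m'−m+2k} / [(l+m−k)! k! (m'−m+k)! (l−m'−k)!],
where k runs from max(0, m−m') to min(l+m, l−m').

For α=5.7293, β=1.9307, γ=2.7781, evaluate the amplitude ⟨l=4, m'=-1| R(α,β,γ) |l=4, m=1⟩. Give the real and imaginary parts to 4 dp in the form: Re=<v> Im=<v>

D^4_{-1,1}(5.7293,1.9307,2.7781) = e^{-i·-1·5.7293}·d^4_{-1,1}(1.9307)·e^{-i·1·2.7781}. Compute d first:
Half-angle: c=0.569129, s=0.822248. N=√(6·120·120·6)=720.000000
k∈{2,3,4,5} keeps every argument non-negative
  k=2: (−1)^0·720.0000/(72)·0.5691^6·0.8222^2 = +0.229758
  k=3: (−1)^1·720.0000/(24)·0.5691^4·0.8222^4 = -1.438720
  k=4: (−1)^2·720.0000/(48)·0.5691^2·0.8222^6 = +1.501517
  k=5: (−1)^3·720.0000/(720)·0.5691^0·0.8222^8 = -0.208941
d^4_{-1,1}(1.9307) = +0.229758 -1.438720 +1.501517 -0.208941 = +0.083615
D = (+0.850487-0.525996i)·(+0.083615)·(-0.934661-0.355541i) = -0.082104+0.015824i

Re=-0.0821 Im=0.0158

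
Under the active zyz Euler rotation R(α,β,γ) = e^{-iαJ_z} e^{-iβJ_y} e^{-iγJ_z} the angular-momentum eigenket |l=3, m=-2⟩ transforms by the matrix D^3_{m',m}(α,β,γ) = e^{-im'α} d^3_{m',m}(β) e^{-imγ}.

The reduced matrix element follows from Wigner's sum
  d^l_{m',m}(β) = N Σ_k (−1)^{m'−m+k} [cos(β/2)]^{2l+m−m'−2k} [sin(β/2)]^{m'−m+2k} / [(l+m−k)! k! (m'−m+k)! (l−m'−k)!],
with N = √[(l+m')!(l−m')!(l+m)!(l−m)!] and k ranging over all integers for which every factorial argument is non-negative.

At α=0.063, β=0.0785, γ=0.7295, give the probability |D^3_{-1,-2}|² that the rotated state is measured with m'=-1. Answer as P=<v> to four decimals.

First d^3_{-1,-2}(β=0.0785), then the phase factors e^{-i(-1)α} and e^{-i(-2)γ}:
c=cos(0.0785/2)=0.999230, s=sin(0.0785/2)=0.039240; N=√[2·24·1·120]=75.894664
k: max(0,(-2)−(-1))=0 … min(3+(-2),3−(-1))=1
  k=0: (−1)^1·75.8947/(24)·0.9992^5·0.0392^1 = -0.123610
  k=1: (−1)^2·75.8947/(12)·0.9992^3·0.0392^3 = +0.000381
d^3_{-1,-2}(0.0785) = -0.123610 +0.000381 = -0.123229
|D^3_{-1,-2}|² = |d^3_{-1,-2}(β)|² = (-0.123229)² = 0.015185 (the z-rotation phases have unit modulus)

P=0.0152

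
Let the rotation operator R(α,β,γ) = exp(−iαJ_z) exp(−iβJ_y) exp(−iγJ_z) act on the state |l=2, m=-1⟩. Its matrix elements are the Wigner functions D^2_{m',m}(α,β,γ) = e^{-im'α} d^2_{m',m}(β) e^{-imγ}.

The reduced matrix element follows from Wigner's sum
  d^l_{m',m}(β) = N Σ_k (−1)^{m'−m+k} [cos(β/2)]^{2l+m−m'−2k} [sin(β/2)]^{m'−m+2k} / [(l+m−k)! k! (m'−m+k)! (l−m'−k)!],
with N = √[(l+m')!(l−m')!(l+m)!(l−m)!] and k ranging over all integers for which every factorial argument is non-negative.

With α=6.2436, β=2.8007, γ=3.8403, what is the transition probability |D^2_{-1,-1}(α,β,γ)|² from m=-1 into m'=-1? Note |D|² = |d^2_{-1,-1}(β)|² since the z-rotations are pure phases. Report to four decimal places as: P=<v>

P=0.0069

Split into d^2_{-1,-1}(β=2.8007) × two z-phases.
Half-angle: c=0.169622, s=0.985509. N=√(1·6·1·6)=6.000000
The bounds max(0,m−m')=0 and min(l+m,l−m')=1 give 2 terms
  k=0: (−1)^0·6.0000/(6)·0.1696^4·0.9855^0 = +0.000828
  k=1: (−1)^1·6.0000/(2)·0.1696^2·0.9855^2 = -0.083832
d^2_{-1,-1}(2.8007) = +0.000828 -0.083832 = -0.083004
|D^2_{-1,-1}|² = |d^2_{-1,-1}(β)|² = (-0.083004)² = 0.006890 (the z-rotation phases have unit modulus)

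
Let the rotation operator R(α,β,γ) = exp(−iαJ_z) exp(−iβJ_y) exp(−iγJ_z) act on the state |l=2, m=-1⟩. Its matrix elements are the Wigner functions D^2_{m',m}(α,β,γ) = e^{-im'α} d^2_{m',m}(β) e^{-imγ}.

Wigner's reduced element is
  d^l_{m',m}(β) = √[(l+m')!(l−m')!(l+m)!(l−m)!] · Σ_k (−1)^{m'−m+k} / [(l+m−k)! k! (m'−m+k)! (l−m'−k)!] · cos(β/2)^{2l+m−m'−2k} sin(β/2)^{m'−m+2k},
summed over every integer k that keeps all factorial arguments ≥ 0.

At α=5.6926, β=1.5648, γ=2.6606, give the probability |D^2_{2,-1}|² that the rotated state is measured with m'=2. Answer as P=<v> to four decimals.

First d^2_{2,-1}(β=1.5648), then the phase factors e^{-i(2)α} and e^{-i(-1)γ}:
With c≡cos(β/2)=0.709224 and s≡sin(β/2)=0.704984, N=[24·1·1·6]^{1/2}=12.000000
k∈{0} keeps every argument non-negative
  k=0: (−1)^3·12.0000/(6)·0.7092^1·0.7050^3 = -0.496993
d^2_{2,-1}(1.5648) = -0.496993
|D^2_{2,-1}|² = |d^2_{2,-1}(β)|² = (-0.496993)² = 0.247002 (the z-rotation phases have unit modulus)

P=0.2470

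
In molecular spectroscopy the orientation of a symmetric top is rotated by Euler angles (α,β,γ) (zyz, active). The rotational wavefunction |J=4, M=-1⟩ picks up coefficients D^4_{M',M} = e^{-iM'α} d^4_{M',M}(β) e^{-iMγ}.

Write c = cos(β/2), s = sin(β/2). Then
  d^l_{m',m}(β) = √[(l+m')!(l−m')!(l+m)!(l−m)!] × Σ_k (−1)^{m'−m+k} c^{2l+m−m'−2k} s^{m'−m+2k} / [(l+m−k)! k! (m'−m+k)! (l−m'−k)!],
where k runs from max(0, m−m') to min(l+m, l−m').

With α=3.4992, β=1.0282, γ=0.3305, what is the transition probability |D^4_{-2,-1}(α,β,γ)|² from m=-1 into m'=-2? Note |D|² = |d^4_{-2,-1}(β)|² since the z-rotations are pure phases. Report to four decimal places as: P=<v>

P=0.0410

First d^4_{-2,-1}(β=1.0282), then the phase factors e^{-i(-2)α} and e^{-i(-1)γ}:
Half-angle: c=0.870736, s=0.491751. N=√(2·720·6·120)=1018.233765
The bounds max(0,m−m')=1 and min(l+m,l−m')=3 give 3 terms
  k=1: (−1)^0·1018.2338/(240)·0.8707^7·0.4918^1 = +0.791746
  k=2: (−1)^1·1018.2338/(48)·0.8707^5·0.4918^3 = -1.262626
  k=3: (−1)^2·1018.2338/(72)·0.8707^3·0.4918^5 = +0.268474
d^4_{-2,-1}(1.0282) = +0.791746 -1.262626 +0.268474 = -0.202406
|D^4_{-2,-1}|² = |d^4_{-2,-1}(β)|² = (-0.202406)² = 0.040968 (the z-rotation phases have unit modulus)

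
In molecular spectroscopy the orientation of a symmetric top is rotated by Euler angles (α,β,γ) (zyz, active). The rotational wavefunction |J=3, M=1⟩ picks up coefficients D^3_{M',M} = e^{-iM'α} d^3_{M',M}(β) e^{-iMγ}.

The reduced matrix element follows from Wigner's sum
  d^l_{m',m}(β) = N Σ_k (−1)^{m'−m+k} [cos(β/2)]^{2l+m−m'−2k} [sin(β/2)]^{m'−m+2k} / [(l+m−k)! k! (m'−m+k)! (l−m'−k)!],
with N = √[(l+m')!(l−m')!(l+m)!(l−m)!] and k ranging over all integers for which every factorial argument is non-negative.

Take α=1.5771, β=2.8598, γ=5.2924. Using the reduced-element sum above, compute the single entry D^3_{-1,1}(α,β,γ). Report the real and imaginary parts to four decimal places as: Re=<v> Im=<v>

D^3_{-1,1}(1.5771,2.8598,5.2924) = e^{-i·-1·1.5771}·d^3_{-1,1}(2.8598)·e^{-i·1·5.2924}. Compute d first:
c=cos(2.8598/2)=0.140431, s=sin(2.8598/2)=0.990091; N=√[2·24·24·2]=48.000000
The bounds max(0,m−m')=2 and min(l+m,l−m')=4 give 3 terms
  k=2: (−1)^0·48.0000/(8)·0.1404^4·0.9901^2 = +0.002287
  k=3: (−1)^1·48.0000/(6)·0.1404^2·0.9901^4 = -0.151605
  k=4: (−1)^2·48.0000/(48)·0.1404^0·0.9901^6 = +0.941997
d^3_{-1,1}(2.8598) = +0.002287 -0.151605 +0.941997 = +0.792679
D = (-0.006304+0.999980i)·(+0.792679)·(+0.548033+0.836457i) = -0.665767+0.430226i

Re=-0.6658 Im=0.4302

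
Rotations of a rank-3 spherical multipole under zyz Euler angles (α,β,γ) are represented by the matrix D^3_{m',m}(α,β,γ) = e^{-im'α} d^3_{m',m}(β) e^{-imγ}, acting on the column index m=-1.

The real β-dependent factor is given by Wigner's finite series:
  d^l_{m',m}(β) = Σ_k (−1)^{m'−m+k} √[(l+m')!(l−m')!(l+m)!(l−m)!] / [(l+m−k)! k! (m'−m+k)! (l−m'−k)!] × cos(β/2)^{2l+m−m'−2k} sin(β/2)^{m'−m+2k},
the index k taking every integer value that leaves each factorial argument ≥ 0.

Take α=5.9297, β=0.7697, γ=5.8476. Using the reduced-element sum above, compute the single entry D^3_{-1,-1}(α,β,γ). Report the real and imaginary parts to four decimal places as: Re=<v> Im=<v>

Re=-0.0674 Im=0.0679

Split into d^3_{-1,-1}(β=0.7697) × two z-phases.
Half-angle: c=0.926855, s=0.375420. N=√(2·24·2·24)=48.000000
k∈{0,1,2} keeps every argument non-negative
  k=0: (−1)^0·48.0000/(48)·0.9269^6·0.3754^0 = +0.633972
  k=1: (−1)^1·48.0000/(6)·0.9269^4·0.3754^2 = -0.832093
  k=2: (−1)^2·48.0000/(8)·0.9269^2·0.3754^4 = +0.102387
d^3_{-1,-1}(0.7697) = +0.633972 -0.832093 +0.102387 = -0.095734
Attach z-rotation phases: D = e^{-i(-1)(5.9297)}·(-0.095734)·e^{-i(-1)(5.8476)} = -0.067445+0.067942i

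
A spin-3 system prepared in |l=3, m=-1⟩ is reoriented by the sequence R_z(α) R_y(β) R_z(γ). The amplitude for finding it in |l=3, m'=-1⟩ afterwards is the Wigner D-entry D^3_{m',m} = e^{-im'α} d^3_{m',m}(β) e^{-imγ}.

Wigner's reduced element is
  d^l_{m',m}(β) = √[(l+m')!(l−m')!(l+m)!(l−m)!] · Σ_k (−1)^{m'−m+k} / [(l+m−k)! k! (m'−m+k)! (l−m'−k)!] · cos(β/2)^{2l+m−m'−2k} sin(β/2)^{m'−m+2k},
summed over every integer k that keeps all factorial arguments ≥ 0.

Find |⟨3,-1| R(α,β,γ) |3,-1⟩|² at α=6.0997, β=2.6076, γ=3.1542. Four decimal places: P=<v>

P=0.1061

D^3_{-1,-1}(6.0997,2.6076,3.1542) = e^{-i·-1·6.0997}·d^3_{-1,-1}(2.6076)·e^{-i·-1·3.1542}. Compute d first:
With c≡cos(β/2)=0.263835 and s≡sin(β/2)=0.964568, N=[2·24·2·24]^{1/2}=48.000000
k: max(0,(-1)−(-1))=0 … min(3+(-1),3−(-1))=2
  k=0: (−1)^0·48.0000/(48)·0.2638^6·0.9646^0 = +0.000337
  k=1: (−1)^1·48.0000/(6)·0.2638^4·0.9646^2 = -0.036065
  k=2: (−1)^2·48.0000/(8)·0.2638^2·0.9646^4 = +0.361533
d^3_{-1,-1}(2.6076) = +0.000337 -0.036065 +0.361533 = +0.325805
|D^3_{-1,-1}|² = |d^3_{-1,-1}(β)|² = (+0.325805)² = 0.106149 (the z-rotation phases have unit modulus)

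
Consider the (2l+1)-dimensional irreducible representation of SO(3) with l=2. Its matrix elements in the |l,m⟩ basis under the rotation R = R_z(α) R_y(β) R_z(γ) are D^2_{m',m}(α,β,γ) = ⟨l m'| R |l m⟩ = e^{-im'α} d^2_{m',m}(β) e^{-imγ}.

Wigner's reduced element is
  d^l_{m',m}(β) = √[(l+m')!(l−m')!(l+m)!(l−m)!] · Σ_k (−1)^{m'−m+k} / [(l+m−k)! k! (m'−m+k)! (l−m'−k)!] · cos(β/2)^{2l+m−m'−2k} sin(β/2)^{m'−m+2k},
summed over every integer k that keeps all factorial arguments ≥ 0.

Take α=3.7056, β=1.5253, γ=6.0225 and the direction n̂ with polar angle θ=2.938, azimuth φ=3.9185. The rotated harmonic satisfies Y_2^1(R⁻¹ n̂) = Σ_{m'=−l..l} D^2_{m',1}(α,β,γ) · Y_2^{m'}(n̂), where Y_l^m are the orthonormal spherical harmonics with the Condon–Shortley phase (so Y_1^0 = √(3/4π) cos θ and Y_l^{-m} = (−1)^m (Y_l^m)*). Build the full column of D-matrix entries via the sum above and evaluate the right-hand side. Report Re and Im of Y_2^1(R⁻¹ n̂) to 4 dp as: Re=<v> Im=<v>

Re=-0.1114 Im=-0.0349

Need the full column D^2_{m',1} for m'=−2..2 at α=3.7056, β=1.5253, γ=6.0225.
cos(β/2)=0.723008, sin(β/2)=0.690840
d^2_{-2,1}: single k=3 term ⇒ +0.476766;  D = +0.086338+0.468883i
d^2_{-1,1}: k∈[2..3] ⇒ +0.748449 -0.227777 = +0.520672;  D = -0.353423-0.382350i
d^2_{0,1}: k∈[1..2] ⇒ +0.639561 -0.583916 = +0.055645;  D = +0.053765+0.014342i
d^2_{1,1}: k∈[0..1] ⇒ +0.273257 -0.748449 = -0.475191;  D = +0.453498-0.141936i
d^2_{2,1}: single k=0 term ⇒ -0.522199;  D = -0.337793+0.398231i
Y_2^{m'}(θ=2.938,φ=3.9185) and Σ D·Y over m':
  (+0.0863+0.4689i)·(+0.0003-0.0158i)  (-0.3534-0.3823i)·(+0.1091-0.1072i)  (+0.0538+0.0143i)·(+0.5921+0.0000i)  (+0.4535-0.1419i)·(-0.1091-0.1072i)  (-0.3378+0.3982i)·(+0.0003+0.0158i)
Y_2^1(R⁻¹ n̂) = -0.111368-0.034930i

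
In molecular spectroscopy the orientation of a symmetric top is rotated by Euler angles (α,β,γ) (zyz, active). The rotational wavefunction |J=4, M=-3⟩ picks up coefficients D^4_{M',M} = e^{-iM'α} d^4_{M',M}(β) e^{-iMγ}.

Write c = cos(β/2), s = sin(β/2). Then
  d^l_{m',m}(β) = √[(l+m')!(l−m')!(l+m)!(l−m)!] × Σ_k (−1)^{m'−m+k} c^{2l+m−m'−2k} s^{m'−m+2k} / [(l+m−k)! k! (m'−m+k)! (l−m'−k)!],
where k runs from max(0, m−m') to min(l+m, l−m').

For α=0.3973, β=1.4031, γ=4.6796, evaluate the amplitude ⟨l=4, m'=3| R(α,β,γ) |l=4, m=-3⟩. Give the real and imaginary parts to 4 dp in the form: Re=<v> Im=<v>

Re=0.2547 Im=0.0734

D^4_{3,-3}(0.3973,1.4031,4.6796) = e^{-i·3·0.3973}·d^4_{3,-3}(1.4031)·e^{-i·-3·4.6796}. Compute d first:
Half-angle: c=0.763843, s=0.645402. N=√(5040·1·1·5040)=5040.000000
k∈{0,1} keeps every argument non-negative
  k=0: (−1)^6·5040.0000/(720)·0.7638^2·0.6454^6 = +0.295182
  k=1: (−1)^7·5040.0000/(5040)·0.7638^0·0.6454^8 = -0.030105
d^4_{3,-3}(1.4031) = +0.295182 -0.030105 = +0.265076
Phases: e^{-i·(3)·0.3973}=+0.369895-0.929073i, e^{-i·(-3)·4.6796}=+0.098208+0.995166i ⇒ D=+0.254714+0.073390i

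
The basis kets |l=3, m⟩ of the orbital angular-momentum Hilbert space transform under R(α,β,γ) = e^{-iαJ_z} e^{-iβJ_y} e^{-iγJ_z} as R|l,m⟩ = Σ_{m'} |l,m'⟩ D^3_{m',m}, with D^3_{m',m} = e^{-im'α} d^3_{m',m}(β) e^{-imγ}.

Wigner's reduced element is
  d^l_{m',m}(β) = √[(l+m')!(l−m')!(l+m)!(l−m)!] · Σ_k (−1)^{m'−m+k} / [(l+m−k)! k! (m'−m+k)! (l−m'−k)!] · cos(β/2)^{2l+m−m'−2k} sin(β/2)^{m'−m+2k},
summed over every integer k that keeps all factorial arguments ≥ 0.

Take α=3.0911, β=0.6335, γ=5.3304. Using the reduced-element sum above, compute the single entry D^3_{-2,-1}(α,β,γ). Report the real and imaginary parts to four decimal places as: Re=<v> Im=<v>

Re=0.2962 Im=-0.5209

D^3_{-2,-1}(3.0911,0.6335,5.3304) = e^{-i·-2·3.0911}·d^3_{-2,-1}(0.6335)·e^{-i·-1·5.3304}. Compute d first:
c=cos(0.6335/2)=0.950253, s=sin(0.6335/2)=0.311480; N=√[1·120·2·24]=75.894664
k: max(0,(-1)−(-2))=1 … min(3+(-1),3−(-2))=2
  k=1: (−1)^0·75.8947/(24)·0.9503^5·0.3115^1 = +0.763178
  k=2: (−1)^1·75.8947/(12)·0.9503^3·0.3115^3 = -0.163998
d^3_{-2,-1}(0.6335) = +0.763178 -0.163998 = +0.599180
Phases: e^{-i·(-2)·3.0911}=+0.994905-0.100814i, e^{-i·(-1)·5.3304}=+0.579415-0.815033i ⇒ D=+0.296173-0.520863i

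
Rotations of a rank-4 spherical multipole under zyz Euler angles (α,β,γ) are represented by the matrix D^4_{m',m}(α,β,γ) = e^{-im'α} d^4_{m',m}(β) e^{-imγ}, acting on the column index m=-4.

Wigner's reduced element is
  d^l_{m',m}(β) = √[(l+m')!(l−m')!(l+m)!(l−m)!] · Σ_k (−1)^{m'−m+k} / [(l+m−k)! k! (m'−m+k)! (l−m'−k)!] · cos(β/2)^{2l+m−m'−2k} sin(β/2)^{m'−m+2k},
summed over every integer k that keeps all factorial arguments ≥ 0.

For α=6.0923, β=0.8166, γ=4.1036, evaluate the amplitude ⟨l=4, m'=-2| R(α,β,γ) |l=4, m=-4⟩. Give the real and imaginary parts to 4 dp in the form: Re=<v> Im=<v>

Re=-0.4725 Im=-0.1590

First d^4_{-2,-4}(β=0.8166), then the phase factors e^{-i(-2)α} and e^{-i(-4)γ}:
c=cos(0.8166/2)=0.917797, s=sin(0.8166/2)=0.397050; N=√[2·720·1·40320]=7619.763776
k: max(0,(-4)−(-2))=0 … min(4+(-4),4−(-2))=0
  k=0: (−1)^2·7619.7638/(1440)·0.9178^6·0.3970^2 = +0.498596
d^4_{-2,-4}(0.8166) = +0.498596
Phases: e^{-i·(-2)·6.0923}=+0.928006-0.372564i, e^{-i·(-4)·4.1036}=-0.760680-0.649127i ⇒ D=-0.472548-0.159048i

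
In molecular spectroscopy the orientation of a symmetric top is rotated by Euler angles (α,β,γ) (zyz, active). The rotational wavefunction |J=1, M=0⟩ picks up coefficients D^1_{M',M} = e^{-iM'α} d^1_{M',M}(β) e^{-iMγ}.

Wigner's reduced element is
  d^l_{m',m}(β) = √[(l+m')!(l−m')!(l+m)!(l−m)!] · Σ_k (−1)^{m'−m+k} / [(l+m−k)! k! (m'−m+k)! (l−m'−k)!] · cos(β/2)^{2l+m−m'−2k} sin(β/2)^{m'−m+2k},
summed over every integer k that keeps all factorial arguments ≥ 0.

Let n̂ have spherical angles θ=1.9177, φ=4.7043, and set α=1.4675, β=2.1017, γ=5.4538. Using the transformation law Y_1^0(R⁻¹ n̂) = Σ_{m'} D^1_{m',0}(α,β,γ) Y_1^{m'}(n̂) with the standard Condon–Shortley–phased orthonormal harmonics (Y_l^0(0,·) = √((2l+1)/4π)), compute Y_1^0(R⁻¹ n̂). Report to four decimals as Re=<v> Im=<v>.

Re=-0.3103 Im=0.0000

Need the full column D^1_{m',0} for m'=−1..1 at α=1.4675, β=2.1017, γ=5.4538.
cos(β/2)=0.496834, sin(β/2)=0.867846
d^1_{-1,0}: single k=1 term ⇒ +0.609773;  D = +0.062875+0.606523i
d^1_{0,0}: k∈[0..1] ⇒ +0.246844 -0.753156 = -0.506313;  D = -0.506313+0.000000i
d^1_{1,0}: single k=0 term ⇒ -0.609773;  D = -0.062875+0.606523i
Y_1^{m'}(θ=1.9177,φ=4.7043) and Σ D·Y over m':
  (+0.0629+0.6065i)·(-0.0026+0.3249i)  (-0.5063+0.0000i)·(-0.1661+0.0000i)  (-0.0629+0.6065i)·(+0.0026+0.3249i)
Y_1^0(R⁻¹ n̂) = -0.310344+0.000000i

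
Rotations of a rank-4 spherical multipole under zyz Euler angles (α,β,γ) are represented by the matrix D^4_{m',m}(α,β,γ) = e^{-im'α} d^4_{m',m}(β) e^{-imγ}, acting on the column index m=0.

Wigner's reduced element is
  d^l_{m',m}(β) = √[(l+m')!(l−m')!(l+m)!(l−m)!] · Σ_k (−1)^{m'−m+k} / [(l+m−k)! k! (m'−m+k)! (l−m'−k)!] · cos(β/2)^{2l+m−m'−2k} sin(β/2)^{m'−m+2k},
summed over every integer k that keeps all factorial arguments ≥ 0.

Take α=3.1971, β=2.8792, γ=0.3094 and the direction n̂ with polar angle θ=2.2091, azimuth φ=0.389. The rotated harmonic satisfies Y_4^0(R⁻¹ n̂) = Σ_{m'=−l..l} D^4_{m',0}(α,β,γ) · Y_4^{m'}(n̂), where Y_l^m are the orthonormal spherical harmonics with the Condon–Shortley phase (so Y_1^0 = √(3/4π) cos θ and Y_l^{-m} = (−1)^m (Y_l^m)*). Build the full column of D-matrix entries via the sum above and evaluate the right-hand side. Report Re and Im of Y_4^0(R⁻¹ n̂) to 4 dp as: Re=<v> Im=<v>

Re=-0.0615 Im=0.0000

Need the full column D^4_{m',0} for m'=−4..4 at α=3.1971, β=2.8792, γ=0.3094.
cos(β/2)=0.130820, sin(β/2)=0.991406
d^4_{-4,0}: single k=4 term ⇒ +0.002367;  D = +0.002309+0.000521i
d^4_{-3,0}: k∈[3..4] ⇒ +0.000442 -0.025372 = -0.024930;  D = +0.024585+0.004132i
d^4_{-2,0}: k∈[2..4] ⇒ +0.000047 -0.007158 +0.154163 = +0.147052;  D = +0.146147+0.016291i
d^4_{-1,0}: k∈[1..4] ⇒ +0.000003 -0.001002 +0.057537 -0.550746 = -0.494207;  D = +0.493446+0.027418i
d^4_{0,0}: k∈[0..4] ⇒ +0.000000 -0.000079 +0.010186 -0.260004 +0.933282 = +0.683385;  D = +0.683385+0.000000i
d^4_{1,0}: k∈[0..3] ⇒ -0.000003 +0.001002 -0.057537 +0.550746 = +0.494207;  D = -0.493446+0.027418i
d^4_{2,0}: k∈[0..2] ⇒ +0.000047 -0.007158 +0.154163 = +0.147052;  D = +0.146147-0.016291i
d^4_{3,0}: k∈[0..1] ⇒ -0.000442 +0.025372 = +0.024930;  D = -0.024585+0.004132i
d^4_{4,0}: single k=0 term ⇒ +0.002367;  D = +0.002309-0.000521i
Y_4^{m'}(θ=2.2091,φ=0.389) and Σ D·Y over m':
  (+0.0023+0.0005i)·(+0.0027-0.1841i)  (+0.0246+0.0041i)·(-0.1518+0.3552i)  (+0.1461+0.0163i)·(+0.2283-0.2249i)  (+0.4934+0.0274i)·(+0.1078-0.0442i)  (+0.6834+0.0000i)·(-0.3427+0.0000i)  (-0.4934+0.0274i)·(-0.1078-0.0442i)  (+0.1461-0.0163i)·(+0.2283+0.2249i)  (-0.0246+0.0041i)·(+0.1518+0.3552i)  (+0.0023-0.0005i)·(+0.0027+0.1841i)
Y_4^0(R⁻¹ n̂) = -0.061461+0.000000i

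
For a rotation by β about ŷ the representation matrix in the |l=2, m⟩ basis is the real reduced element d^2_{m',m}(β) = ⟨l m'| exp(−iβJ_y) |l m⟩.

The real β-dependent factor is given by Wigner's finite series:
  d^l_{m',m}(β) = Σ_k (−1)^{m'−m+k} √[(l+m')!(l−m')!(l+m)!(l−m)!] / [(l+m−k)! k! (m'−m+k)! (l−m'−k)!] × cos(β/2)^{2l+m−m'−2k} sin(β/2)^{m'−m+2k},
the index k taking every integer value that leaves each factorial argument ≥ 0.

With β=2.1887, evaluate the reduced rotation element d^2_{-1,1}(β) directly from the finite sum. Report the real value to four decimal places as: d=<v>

d^2_{-1,1}(β=2.1887) via Wigner's sum:
c=cos(2.1887/2)=0.458624, s=sin(2.1887/2)=0.888630; N=√[1·6·6·1]=6.000000
k∈{2,3} keeps every argument non-negative
  k=2: (−1)^0·6.0000/(2)·0.4586^2·0.8886^2 = +0.498285
  k=3: (−1)^1·6.0000/(6)·0.4586^0·0.8886^4 = -0.623569
d^2_{-1,1}(2.1887) = +0.498285 -0.623569 = -0.125284

d=-0.1253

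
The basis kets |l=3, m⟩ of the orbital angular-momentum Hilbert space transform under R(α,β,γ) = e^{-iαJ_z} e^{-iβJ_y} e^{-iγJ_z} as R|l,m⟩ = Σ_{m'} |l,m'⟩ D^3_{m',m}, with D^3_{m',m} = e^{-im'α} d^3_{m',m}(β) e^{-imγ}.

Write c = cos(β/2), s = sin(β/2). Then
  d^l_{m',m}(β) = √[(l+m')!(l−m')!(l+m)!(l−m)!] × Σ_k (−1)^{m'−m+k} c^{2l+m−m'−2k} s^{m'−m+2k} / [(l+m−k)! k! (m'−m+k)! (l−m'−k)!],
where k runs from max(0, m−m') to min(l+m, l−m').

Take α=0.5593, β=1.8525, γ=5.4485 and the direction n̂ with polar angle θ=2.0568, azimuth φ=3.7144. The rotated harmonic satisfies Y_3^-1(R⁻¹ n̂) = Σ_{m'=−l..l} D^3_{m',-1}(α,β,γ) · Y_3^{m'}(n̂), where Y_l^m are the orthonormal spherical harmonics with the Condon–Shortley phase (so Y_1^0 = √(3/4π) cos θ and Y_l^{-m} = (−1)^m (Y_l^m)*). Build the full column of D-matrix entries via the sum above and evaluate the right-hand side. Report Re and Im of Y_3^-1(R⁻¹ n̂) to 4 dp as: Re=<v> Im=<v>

Re=0.2438 Im=-0.2600

Need the full column D^3_{m',-1} for m'=−3..3 at α=0.5593, β=1.8525, γ=5.4485.
cos(β/2)=0.600836, sin(β/2)=0.799372
d^3_{-3,-1}: single k=2 term ⇒ +0.322528;  D = +0.214502+0.240859i
d^3_{-2,-1}: k∈[1..2] ⇒ +0.197938 -0.700721 = -0.502783;  D = -0.482655-0.140837i
d^3_{-1,-1}: k∈[0..2] ⇒ +0.047047 -0.666211 +0.884422 = +0.265259;  D = +0.255264-0.072129i
d^3_{0,-1}: k∈[0..2] ⇒ -0.216830 +1.151402 -0.679348 = +0.255224;  D = +0.171360-0.189143i
d^3_{1,-1}: k∈[0..2] ⇒ +0.499658 -1.179229 +0.260913 = -0.418659;  D = -0.073638+0.412132i
d^3_{2,-1}: k∈[0..1] ⇒ -0.700721 +0.620157 = -0.080564;  D = +0.030069+0.074742i
d^3_{3,-1}: single k=0 term ⇒ +0.570892;  D = -0.461630-0.335880i
Y_3^{m'}(θ=2.0568,φ=3.7144) and Σ D·Y over m':
  (+0.2145+0.2409i)·(+0.0424+0.2853i)  (-0.4827-0.1408i)·(-0.1539+0.3400i)  (+0.2553-0.0721i)·(-0.0218+0.0141i)  (+0.1714-0.1891i)·(+0.3328+0.0000i)  (-0.0736+0.4121i)·(+0.0218+0.0141i)  (+0.0301+0.0747i)·(-0.1539-0.3400i)  (-0.4616-0.3359i)·(-0.0424+0.2853i)
Y_3^-1(R⁻¹ n̂) = +0.243819-0.259992i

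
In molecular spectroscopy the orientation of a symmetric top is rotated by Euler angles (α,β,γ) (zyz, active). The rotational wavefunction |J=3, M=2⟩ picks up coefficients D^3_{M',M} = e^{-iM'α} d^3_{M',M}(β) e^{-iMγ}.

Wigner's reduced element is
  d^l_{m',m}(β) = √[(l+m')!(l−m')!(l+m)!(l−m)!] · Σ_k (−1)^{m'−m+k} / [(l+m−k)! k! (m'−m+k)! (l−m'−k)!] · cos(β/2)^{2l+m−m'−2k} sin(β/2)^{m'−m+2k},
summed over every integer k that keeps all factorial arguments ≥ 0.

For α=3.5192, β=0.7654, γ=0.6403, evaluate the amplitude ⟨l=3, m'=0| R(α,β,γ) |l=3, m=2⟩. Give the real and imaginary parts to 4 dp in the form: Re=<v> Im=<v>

Re=0.1356 Im=-0.4541

First d^3_{0,2}(β=0.7654), then the phase factors e^{-i(0)α} and e^{-i(2)γ}:
c=cos(0.7654/2)=0.927660, s=sin(0.7654/2)=0.373427; N=√[6·6·120·1]=65.726707
k: max(0,(2)−(0))=2 … min(3+(2),3−(0))=3
  k=2: (−1)^0·65.7267/(12)·0.9277^4·0.3734^2 = +0.565621
  k=3: (−1)^1·65.7267/(12)·0.9277^2·0.3734^4 = -0.091656
d^3_{0,2}(0.7654) = +0.565621 -0.091656 = +0.473966
Phases: e^{-i·(0)·3.5192}=+1.000000+0.000000i, e^{-i·(2)·0.6403}=+0.286140-0.958188i ⇒ D=+0.135621-0.454148i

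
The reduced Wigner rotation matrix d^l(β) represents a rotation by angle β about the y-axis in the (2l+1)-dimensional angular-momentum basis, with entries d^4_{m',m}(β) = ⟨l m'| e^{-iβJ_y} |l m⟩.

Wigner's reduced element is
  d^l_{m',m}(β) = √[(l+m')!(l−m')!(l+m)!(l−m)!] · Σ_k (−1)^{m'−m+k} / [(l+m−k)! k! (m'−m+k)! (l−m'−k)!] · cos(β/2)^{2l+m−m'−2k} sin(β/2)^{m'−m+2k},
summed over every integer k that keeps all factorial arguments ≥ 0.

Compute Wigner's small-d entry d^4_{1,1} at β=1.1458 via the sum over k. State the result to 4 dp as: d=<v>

d^4_{1,1}(β=1.1458) via Wigner's sum:
With c≡cos(β/2)=0.840333 and s≡sin(β/2)=0.542071, N=[120·6·120·6]^{1/2}=720.000000
Admissible k: 0..3 (factorial args all ≥0)
  k=0: (−1)^0·720.0000/(720)·0.8403^8·0.5421^0 = +0.248662
  k=1: (−1)^1·720.0000/(48)·0.8403^6·0.5421^2 = -1.552069
  k=2: (−1)^2·720.0000/(24)·0.8403^4·0.5421^4 = +1.291670
  k=3: (−1)^3·720.0000/(72)·0.8403^2·0.5421^6 = -0.179160
d^4_{1,1}(1.1458) = +0.248662 -1.552069 +1.291670 -0.179160 = -0.190897

d=-0.1909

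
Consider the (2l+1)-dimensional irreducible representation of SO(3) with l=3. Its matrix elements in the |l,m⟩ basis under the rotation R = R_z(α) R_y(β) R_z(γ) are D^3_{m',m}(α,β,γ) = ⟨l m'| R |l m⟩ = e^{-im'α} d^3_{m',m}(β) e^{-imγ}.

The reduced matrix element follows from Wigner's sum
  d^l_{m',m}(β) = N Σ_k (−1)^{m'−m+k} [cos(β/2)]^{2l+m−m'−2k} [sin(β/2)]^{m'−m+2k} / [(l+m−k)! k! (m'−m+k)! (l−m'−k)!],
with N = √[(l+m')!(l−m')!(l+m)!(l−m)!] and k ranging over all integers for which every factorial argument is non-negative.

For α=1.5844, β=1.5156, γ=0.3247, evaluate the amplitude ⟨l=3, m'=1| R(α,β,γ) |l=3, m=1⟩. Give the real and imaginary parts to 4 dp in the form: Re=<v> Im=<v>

Re=0.0659 Im=0.1874

Split into d^3_{1,1}(β=1.5156) × two z-phases.
Half-angle: c=0.726350, s=0.687325. N=√(24·2·24·2)=48.000000
k: max(0,(1)−(1))=0 … min(3+(1),3−(1))=2
  k=0: (−1)^0·48.0000/(48)·0.7263^6·0.6873^0 = +0.146850
  k=1: (−1)^1·48.0000/(6)·0.7263^4·0.6873^2 = -1.051957
  k=2: (−1)^2·48.0000/(8)·0.7263^2·0.6873^4 = +0.706467
d^3_{1,1}(1.5156) = +0.146850 -1.051957 +0.706467 = -0.198639
D = (-0.013603-0.999907i)·(-0.198639)·(+0.947746-0.319024i) = +0.065926+0.187380i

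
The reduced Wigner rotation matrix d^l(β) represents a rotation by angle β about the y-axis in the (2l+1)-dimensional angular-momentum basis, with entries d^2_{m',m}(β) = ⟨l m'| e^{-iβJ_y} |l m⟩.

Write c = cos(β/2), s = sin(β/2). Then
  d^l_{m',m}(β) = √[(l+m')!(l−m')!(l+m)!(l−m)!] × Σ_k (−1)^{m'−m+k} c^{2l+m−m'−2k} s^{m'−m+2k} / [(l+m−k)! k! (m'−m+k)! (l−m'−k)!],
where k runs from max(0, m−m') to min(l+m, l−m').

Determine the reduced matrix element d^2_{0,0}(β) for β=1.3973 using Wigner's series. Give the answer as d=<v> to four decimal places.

d^2_{0,0}(β=1.3973) via Wigner's sum:
c=cos(1.3973/2)=0.765711, s=sin(1.3973/2)=0.643185; N=√[2·2·2·2]=4.000000
The bounds max(0,m−m')=0 and min(l+m,l−m')=2 give 3 terms
  k=0: (−1)^0·4.0000/(4)·0.7657^4·0.6432^0 = +0.343764
  k=1: (−1)^1·4.0000/(1)·0.7657^2·0.6432^2 = -0.970200
  k=2: (−1)^2·4.0000/(4)·0.7657^0·0.6432^4 = +0.171136
d^2_{0,0}(1.3973) = +0.343764 -0.970200 +0.171136 = -0.455300

d=-0.4553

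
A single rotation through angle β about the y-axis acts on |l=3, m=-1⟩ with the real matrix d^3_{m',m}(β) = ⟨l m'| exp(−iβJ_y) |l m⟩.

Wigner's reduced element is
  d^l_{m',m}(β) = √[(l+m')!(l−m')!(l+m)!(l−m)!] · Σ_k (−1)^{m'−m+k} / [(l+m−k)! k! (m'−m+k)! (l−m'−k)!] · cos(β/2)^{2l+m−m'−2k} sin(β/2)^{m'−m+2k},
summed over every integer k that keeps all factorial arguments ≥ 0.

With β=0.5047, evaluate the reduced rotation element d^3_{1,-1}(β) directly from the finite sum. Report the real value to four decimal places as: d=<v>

d=0.2999

d^3_{1,-1}(β=0.5047) via Wigner's sum:
With c≡cos(β/2)=0.968328 and s≡sin(β/2)=0.249680, N=[24·2·2·24]^{1/2}=48.000000
Admissible k: 0..2 (factorial args all ≥0)
  k=0: (−1)^2·48.0000/(8)·0.9683^4·0.2497^2 = +0.328859
  k=1: (−1)^3·48.0000/(6)·0.9683^2·0.2497^4 = -0.029152
  k=2: (−1)^4·48.0000/(48)·0.9683^0·0.2497^6 = +0.000242
d^3_{1,-1}(0.5047) = +0.328859 -0.029152 +0.000242 = +0.299949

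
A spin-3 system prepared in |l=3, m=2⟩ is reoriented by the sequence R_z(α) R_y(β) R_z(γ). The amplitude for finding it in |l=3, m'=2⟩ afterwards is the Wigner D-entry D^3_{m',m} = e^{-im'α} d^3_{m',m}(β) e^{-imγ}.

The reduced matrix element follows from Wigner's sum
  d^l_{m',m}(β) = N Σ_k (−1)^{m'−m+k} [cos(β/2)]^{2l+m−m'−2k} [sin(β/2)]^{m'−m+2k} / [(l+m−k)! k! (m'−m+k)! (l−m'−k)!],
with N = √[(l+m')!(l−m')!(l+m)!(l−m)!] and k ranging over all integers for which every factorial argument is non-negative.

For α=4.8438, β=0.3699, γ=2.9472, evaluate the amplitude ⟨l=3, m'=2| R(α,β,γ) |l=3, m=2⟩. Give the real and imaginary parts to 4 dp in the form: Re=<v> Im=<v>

First d^3_{2,2}(β=0.3699), then the phase factors e^{-i(2)α} and e^{-i(2)γ}:
c=cos(0.3699/2)=0.982945, s=sin(0.3699/2)=0.183897; N=√[120·1·120·1]=120.000000
k∈{0,1} keeps every argument non-negative
  k=0: (−1)^0·120.0000/(120)·0.9829^6·0.1839^0 = +0.901938
  k=1: (−1)^1·120.0000/(24)·0.9829^4·0.1839^2 = -0.157848
d^3_{2,2}(0.3699) = +0.901938 -0.157848 = +0.744090
Attach z-rotation phases: D = e^{-i(2)(4.8438)}·(+0.744090)·e^{-i(2)(2.9472)} = -0.738194-0.093480i

Re=-0.7382 Im=-0.0935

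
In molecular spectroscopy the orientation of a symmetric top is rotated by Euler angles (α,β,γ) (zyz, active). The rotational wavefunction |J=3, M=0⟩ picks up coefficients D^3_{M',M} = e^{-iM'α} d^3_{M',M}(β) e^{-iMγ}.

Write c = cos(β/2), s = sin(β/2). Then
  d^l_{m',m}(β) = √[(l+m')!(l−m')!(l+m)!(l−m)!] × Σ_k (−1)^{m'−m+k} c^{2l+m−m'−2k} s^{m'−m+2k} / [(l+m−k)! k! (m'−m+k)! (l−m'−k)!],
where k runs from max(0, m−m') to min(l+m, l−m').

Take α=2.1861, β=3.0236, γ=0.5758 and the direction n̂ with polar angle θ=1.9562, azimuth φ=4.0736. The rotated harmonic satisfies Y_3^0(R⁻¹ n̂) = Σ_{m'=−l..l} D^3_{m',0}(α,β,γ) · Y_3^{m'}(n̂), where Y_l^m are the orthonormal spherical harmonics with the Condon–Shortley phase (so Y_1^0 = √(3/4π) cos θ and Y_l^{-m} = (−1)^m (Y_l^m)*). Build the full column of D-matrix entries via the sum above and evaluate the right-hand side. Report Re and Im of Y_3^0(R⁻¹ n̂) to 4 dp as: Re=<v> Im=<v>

Re=-0.3070 Im=0.0000

Need the full column D^3_{m',0} for m'=−3..3 at α=2.1861, β=3.0236, γ=0.5758.
cos(β/2)=0.058962, sin(β/2)=0.998260
d^3_{-3,0}: single k=3 term ⇒ +0.000912;  D = +0.000878+0.000248i
d^3_{-2,0}: k∈[2..3] ⇒ +0.000066 -0.018910 = -0.018844;  D = +0.006287+0.017764i
d^3_{-1,0}: k∈[1..3] ⇒ +0.000002 -0.002119 +0.202480 = +0.200363;  D = -0.115651+0.163616i
d^3_{0,0}: k∈[0..3] ⇒ +0.000000 -0.000108 +0.031072 -0.989607 = -0.958643;  D = -0.958643+0.000000i
d^3_{1,0}: k∈[0..2] ⇒ -0.000002 +0.002119 -0.202480 = -0.200363;  D = +0.115651+0.163616i
d^3_{2,0}: k∈[0..1] ⇒ +0.000066 -0.018910 = -0.018844;  D = +0.006287-0.017764i
d^3_{3,0}: single k=0 term ⇒ -0.000912;  D = -0.000878+0.000248i
Y_3^{m'}(θ=1.9562,φ=4.0736) and Σ D·Y over m':
  (+0.0009+0.0002i)·(+0.3124+0.1125i)  (+0.0063+0.0178i)·(+0.0954+0.3158i)  (-0.1157+0.1636i)·(+0.0524-0.0705i)  (-0.9586+0.0000i)·(+0.3217+0.0000i)  (+0.1157+0.1636i)·(-0.0524-0.0705i)  (+0.0063-0.0178i)·(+0.0954-0.3158i)  (-0.0009+0.0002i)·(-0.3124+0.1125i)
Y_3^0(R⁻¹ n̂) = -0.306994+0.000000i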